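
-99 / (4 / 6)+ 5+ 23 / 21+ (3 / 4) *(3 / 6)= -23861 / 168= -142.03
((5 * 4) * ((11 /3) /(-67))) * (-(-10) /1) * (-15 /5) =2200 /67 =32.84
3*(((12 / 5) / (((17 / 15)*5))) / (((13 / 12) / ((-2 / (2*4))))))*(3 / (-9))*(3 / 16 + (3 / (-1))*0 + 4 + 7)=4833 / 4420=1.09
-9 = -9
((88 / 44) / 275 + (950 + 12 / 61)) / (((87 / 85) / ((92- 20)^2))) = 468243804672 / 97295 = 4812619.40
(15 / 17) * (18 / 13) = 1.22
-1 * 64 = -64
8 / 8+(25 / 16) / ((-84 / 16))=59 / 84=0.70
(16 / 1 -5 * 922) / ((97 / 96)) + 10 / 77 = -33957878 / 7469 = -4546.51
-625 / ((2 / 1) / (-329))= 205625 / 2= 102812.50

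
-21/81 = -7/27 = -0.26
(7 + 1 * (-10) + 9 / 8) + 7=41 / 8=5.12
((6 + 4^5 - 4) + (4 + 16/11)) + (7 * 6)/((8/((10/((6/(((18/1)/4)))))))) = 94233/88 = 1070.83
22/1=22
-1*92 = -92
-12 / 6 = -2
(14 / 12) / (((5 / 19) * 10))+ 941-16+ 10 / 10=277933 / 300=926.44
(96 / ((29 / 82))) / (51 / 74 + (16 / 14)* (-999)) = -1359232 / 5713493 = -0.24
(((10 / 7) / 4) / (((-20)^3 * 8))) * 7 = -0.00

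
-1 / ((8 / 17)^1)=-17 / 8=-2.12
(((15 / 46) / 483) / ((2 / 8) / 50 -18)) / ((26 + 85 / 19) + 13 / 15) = -35625 / 29759407601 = -0.00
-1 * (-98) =98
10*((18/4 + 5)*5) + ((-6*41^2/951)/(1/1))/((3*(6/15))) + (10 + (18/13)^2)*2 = 78751708/160719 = 490.00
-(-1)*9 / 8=9 / 8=1.12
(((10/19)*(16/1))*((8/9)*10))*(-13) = -166400/171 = -973.10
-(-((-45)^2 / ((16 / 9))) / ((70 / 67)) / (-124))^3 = -14565218566638375 / 21429355544576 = -679.69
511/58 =8.81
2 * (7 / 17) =14 / 17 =0.82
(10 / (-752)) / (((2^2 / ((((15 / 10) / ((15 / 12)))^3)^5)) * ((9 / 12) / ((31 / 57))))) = -202440757248 / 5450439453125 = -0.04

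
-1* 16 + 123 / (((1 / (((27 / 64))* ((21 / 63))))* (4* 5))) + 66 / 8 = -8813 / 1280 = -6.89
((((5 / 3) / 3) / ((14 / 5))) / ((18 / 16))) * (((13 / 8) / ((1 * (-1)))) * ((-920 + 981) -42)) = -6175 / 1134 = -5.45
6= 6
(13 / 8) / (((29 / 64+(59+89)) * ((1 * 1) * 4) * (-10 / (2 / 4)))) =-13 / 95010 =-0.00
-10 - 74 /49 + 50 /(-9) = -7526 /441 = -17.07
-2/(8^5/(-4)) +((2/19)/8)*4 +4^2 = 1249299/77824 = 16.05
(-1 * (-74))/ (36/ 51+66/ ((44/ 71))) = 2516/ 3645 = 0.69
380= 380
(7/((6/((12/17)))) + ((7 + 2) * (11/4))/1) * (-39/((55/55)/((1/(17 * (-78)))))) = 1739/2312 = 0.75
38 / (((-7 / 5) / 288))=-54720 / 7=-7817.14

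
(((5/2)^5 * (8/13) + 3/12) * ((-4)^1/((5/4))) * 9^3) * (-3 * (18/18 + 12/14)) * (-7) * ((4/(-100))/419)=27451224/52375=524.13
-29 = -29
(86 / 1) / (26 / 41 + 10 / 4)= 7052 / 257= 27.44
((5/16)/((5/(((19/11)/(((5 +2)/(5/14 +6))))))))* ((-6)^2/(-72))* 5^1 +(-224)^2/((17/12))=20770311817/586432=35418.11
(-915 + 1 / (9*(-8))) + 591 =-23329 / 72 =-324.01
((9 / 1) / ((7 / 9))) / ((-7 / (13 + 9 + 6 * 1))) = -324 / 7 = -46.29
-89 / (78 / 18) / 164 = -267 / 2132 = -0.13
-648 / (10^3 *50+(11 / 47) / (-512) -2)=-15593472 / 1203151861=-0.01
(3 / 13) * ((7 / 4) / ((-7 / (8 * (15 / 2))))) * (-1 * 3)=135 / 13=10.38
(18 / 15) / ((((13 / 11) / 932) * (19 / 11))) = 676632 / 1235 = 547.88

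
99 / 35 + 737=25894 / 35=739.83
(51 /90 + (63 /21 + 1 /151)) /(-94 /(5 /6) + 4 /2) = -0.03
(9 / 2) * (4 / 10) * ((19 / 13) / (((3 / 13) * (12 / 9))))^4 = 1172889 / 1280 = 916.32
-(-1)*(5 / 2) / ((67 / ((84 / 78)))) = 35 / 871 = 0.04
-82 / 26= -41 / 13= -3.15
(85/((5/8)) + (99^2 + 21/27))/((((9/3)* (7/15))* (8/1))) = 55900/63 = 887.30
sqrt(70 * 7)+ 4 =4+ 7 * sqrt(10) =26.14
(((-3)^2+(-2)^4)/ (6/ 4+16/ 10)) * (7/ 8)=875/ 124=7.06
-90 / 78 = -15 / 13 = -1.15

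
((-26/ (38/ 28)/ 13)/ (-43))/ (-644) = -0.00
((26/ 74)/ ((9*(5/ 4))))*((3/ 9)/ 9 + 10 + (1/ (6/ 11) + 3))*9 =20878/ 4995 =4.18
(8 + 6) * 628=8792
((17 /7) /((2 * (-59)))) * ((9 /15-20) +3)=697 /2065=0.34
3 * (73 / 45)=73 / 15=4.87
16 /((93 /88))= 1408 /93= 15.14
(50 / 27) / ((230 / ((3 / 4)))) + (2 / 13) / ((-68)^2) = 37777 / 6221592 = 0.01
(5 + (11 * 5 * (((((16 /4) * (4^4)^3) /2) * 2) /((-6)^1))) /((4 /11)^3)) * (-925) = 35501965298125 /3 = 11833988432708.33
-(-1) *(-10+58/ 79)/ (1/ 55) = -40260/ 79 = -509.62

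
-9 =-9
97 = 97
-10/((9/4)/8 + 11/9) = -2880/433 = -6.65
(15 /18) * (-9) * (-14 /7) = 15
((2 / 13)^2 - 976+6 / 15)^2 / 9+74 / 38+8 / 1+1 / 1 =12913218088636 / 122098275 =105760.86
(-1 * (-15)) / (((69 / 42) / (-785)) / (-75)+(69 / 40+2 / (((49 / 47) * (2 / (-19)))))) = -346185000 / 380791081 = -0.91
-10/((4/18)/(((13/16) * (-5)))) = 182.81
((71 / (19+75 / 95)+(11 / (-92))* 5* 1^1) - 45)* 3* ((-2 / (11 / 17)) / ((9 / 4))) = 2058717 / 11891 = 173.13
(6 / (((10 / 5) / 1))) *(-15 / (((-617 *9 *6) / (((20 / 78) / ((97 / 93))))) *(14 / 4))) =1550 / 16338777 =0.00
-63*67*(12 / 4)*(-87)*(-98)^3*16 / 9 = -1843365944448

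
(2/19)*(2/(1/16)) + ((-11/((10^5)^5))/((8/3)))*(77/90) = 153599999999999999999999983907/45600000000000000000000000000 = 3.37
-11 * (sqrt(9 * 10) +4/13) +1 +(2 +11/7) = -103.17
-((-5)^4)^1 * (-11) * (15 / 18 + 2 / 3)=20625 / 2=10312.50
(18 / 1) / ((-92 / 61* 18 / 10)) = -305 / 46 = -6.63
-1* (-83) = 83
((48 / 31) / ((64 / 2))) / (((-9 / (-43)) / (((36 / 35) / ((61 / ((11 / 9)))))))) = 946 / 198555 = 0.00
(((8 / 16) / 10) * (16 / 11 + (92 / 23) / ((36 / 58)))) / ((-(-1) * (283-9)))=391 / 271260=0.00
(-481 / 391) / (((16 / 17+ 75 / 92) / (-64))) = 123136 / 2747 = 44.83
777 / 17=45.71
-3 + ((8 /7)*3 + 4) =31 /7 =4.43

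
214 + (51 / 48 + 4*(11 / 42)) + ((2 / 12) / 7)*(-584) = 22647 / 112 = 202.21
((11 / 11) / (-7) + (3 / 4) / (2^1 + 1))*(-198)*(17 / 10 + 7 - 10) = 3861 / 140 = 27.58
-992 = -992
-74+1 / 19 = -1405 / 19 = -73.95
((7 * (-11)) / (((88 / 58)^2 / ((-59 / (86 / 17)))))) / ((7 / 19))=16026937 / 15136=1058.86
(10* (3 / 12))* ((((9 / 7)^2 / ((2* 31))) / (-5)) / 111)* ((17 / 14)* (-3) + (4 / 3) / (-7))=207 / 449624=0.00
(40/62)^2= 400/961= 0.42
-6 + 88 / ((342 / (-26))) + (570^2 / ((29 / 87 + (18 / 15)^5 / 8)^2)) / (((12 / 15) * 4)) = 6103456428208295 / 24961677804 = 244513.07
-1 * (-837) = 837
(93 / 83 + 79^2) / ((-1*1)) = -518096 / 83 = -6242.12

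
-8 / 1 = -8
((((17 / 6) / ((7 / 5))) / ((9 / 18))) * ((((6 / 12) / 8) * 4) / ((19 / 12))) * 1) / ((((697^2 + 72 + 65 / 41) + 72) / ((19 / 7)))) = 3485 / 976282762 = 0.00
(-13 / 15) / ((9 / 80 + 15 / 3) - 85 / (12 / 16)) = 0.01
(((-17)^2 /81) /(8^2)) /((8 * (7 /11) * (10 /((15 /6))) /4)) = 3179 /290304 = 0.01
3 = 3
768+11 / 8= 6155 / 8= 769.38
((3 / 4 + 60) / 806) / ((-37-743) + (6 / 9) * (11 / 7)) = -5103 / 52738192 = -0.00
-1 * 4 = -4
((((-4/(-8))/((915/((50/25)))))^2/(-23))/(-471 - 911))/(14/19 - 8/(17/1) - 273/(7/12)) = -323/4020492849990300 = -0.00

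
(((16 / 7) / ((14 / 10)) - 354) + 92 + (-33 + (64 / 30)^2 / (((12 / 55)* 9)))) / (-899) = 17327641 / 53521965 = 0.32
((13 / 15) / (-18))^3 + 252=4960113803 / 19683000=252.00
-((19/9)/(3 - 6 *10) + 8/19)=-197/513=-0.38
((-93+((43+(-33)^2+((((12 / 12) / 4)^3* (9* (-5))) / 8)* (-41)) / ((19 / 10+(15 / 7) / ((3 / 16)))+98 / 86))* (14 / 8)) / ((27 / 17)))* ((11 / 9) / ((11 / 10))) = 168138172495 / 5418192384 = 31.03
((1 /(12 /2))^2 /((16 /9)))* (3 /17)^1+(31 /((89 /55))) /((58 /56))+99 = 329953535 /2808128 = 117.50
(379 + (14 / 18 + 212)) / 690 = 2663 / 3105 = 0.86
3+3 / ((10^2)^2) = 3.00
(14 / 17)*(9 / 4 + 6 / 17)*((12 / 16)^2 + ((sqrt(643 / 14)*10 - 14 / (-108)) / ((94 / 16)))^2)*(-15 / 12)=-7109909150545 / 19856824704 - 82600*sqrt(9002) / 5745609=-359.42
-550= -550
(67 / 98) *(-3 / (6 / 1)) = -67 / 196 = -0.34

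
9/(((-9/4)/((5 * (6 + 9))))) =-300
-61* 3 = -183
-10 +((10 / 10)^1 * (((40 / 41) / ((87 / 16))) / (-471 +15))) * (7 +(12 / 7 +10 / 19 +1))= -90174410 / 9013809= -10.00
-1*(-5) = 5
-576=-576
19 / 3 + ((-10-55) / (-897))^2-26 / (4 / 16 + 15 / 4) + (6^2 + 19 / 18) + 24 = 32213 / 529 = 60.89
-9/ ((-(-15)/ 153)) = -459/ 5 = -91.80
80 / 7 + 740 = 5260 / 7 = 751.43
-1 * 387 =-387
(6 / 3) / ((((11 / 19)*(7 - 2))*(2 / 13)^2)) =3211 / 110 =29.19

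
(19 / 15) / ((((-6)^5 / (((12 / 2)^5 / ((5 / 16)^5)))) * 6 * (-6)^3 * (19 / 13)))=851968 / 3796875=0.22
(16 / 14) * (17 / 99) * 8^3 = 69632 / 693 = 100.48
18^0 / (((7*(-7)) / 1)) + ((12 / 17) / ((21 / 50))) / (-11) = -1587 / 9163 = -0.17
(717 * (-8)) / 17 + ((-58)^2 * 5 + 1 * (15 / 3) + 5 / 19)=5325576 / 323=16487.85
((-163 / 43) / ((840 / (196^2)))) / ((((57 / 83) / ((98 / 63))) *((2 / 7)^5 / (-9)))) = 545943949103 / 294120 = 1856194.58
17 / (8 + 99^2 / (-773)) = -13141 / 3617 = -3.63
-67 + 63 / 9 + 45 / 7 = -375 / 7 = -53.57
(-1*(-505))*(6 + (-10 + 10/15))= -5050/3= -1683.33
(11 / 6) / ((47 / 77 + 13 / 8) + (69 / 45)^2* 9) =84700 / 1080867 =0.08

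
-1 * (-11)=11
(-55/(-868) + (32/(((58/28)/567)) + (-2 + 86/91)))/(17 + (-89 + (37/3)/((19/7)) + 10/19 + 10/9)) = -490084642773/3683041180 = -133.07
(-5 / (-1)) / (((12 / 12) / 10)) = 50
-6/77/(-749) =6/57673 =0.00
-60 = -60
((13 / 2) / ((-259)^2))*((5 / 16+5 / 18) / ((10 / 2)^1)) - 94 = -1816016611 / 19319328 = -94.00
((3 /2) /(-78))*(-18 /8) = 9 /208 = 0.04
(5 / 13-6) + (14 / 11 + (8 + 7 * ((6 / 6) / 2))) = 2047 / 286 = 7.16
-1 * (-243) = 243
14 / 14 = 1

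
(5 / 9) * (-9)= -5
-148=-148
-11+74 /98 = -502 /49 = -10.24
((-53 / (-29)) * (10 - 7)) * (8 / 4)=318 / 29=10.97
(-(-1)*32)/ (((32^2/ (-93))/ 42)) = -1953/ 16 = -122.06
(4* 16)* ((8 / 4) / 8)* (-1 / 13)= -16 / 13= -1.23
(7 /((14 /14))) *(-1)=-7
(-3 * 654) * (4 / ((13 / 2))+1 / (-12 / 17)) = 40875 / 26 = 1572.12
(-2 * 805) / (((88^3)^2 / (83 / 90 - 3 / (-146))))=-498617 / 152556742508544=-0.00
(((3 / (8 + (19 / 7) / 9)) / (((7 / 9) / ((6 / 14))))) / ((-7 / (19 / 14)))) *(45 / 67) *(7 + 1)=-2493180 / 12019063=-0.21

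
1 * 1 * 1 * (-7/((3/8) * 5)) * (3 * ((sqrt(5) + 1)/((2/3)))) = -84 * sqrt(5)/5 - 84/5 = -54.37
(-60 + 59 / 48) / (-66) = 2821 / 3168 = 0.89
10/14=5/7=0.71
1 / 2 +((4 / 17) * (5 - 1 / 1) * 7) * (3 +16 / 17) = 15297 / 578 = 26.47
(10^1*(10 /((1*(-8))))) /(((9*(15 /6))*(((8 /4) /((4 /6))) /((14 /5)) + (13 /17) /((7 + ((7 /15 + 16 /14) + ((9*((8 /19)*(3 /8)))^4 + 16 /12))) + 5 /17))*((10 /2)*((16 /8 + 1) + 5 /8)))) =-31079792968 /1140572209365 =-0.03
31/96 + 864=82975/96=864.32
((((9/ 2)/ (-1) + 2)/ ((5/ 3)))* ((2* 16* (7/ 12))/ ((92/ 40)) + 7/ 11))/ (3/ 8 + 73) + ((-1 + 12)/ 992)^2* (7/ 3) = -78319857007/ 438432986112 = -0.18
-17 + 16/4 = -13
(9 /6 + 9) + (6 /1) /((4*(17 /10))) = 11.38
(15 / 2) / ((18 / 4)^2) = 10 / 27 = 0.37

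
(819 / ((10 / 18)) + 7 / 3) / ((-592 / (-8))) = 11074 / 555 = 19.95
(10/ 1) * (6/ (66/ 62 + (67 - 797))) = -0.08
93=93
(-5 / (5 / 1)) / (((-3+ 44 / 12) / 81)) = -243 / 2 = -121.50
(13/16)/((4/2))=13/32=0.41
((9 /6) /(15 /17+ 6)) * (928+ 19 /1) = 16099 /78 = 206.40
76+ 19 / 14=1083 / 14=77.36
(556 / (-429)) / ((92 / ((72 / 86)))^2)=-15012 / 139871303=-0.00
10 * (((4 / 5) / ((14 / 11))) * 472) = 20768 / 7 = 2966.86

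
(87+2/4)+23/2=99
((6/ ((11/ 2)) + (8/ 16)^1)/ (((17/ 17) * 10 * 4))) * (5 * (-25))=-875/ 176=-4.97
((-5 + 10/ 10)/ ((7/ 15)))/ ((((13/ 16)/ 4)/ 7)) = -3840/ 13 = -295.38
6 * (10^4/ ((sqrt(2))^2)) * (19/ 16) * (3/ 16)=106875/ 16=6679.69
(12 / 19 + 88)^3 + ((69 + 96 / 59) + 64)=281813789773 / 404681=696385.03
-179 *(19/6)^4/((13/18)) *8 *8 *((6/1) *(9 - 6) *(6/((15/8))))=-5971829504/65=-91874300.06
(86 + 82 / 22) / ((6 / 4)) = 658 / 11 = 59.82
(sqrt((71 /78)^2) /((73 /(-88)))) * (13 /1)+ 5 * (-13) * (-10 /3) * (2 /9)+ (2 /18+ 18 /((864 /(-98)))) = 503831 /15768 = 31.95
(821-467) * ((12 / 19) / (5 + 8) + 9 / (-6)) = -126909 / 247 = -513.80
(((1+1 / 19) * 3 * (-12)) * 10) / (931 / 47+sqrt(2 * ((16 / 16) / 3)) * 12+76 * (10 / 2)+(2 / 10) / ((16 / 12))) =-2544504048000 / 2683975110499+25447680000 * sqrt(6) / 2683975110499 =-0.92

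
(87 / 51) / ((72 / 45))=145 / 136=1.07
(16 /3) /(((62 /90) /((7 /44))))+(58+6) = 22244 /341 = 65.23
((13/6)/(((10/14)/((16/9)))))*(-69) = -16744/45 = -372.09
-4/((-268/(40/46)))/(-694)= -10/534727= -0.00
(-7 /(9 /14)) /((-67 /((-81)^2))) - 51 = 68025 /67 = 1015.30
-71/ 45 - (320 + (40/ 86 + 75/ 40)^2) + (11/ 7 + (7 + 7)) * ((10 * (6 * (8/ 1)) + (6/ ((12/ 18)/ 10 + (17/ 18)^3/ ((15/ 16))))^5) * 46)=10924331680657568364171539344643/ 1562674788413895296427840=6990790.25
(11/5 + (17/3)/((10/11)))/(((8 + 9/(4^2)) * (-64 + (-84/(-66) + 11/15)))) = -22264/1401373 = -0.02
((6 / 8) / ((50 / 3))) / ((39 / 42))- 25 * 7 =-227437 / 1300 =-174.95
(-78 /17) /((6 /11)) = -143 /17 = -8.41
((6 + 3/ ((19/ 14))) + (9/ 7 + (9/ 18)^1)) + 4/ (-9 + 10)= 3723/ 266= 14.00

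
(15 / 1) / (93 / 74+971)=0.02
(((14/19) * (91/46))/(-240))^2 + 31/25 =545607025/439992576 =1.24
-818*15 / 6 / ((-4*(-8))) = -2045 / 32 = -63.91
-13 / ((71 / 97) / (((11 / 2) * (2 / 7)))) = -13871 / 497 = -27.91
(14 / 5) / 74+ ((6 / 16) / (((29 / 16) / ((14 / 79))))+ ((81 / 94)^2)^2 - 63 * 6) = -12487640122462453 / 33090873546160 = -377.37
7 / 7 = 1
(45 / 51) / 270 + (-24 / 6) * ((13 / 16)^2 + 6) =-260833 / 9792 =-26.64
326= 326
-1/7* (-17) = 17/7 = 2.43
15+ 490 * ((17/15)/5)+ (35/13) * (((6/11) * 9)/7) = 274463/2145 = 127.95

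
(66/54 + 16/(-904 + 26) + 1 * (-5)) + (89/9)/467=-2321665/615039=-3.77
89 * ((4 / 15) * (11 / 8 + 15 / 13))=23407 / 390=60.02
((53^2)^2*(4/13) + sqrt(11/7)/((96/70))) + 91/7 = 2427854.22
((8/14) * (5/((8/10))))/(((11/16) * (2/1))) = 200/77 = 2.60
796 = 796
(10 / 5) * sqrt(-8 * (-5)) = 4 * sqrt(10) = 12.65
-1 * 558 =-558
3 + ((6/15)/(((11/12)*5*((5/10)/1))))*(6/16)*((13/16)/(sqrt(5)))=117*sqrt(5)/11000 + 3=3.02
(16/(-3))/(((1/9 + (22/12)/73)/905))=-6342240/179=-35431.51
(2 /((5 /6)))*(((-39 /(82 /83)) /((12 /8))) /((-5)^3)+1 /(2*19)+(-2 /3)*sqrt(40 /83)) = -0.54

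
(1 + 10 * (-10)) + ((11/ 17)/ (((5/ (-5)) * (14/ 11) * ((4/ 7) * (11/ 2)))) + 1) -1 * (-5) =-6335/ 68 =-93.16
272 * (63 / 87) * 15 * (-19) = -1627920 / 29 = -56135.17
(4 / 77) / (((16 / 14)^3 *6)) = 49 / 8448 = 0.01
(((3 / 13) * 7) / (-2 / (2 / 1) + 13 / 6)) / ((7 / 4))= 0.79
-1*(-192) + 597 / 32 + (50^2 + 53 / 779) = 67572935 / 24928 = 2710.72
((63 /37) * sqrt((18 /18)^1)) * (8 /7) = 72 /37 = 1.95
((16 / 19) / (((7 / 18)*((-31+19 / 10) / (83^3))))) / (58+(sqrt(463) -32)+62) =-16101521920 / 31310727+182971840*sqrt(463) / 31310727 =-388.51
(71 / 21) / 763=71 / 16023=0.00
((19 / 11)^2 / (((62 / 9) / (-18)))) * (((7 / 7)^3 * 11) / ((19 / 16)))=-24624 / 341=-72.21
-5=-5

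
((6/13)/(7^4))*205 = 1230/31213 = 0.04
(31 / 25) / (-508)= -31 / 12700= -0.00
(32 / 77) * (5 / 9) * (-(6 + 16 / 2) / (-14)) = 160 / 693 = 0.23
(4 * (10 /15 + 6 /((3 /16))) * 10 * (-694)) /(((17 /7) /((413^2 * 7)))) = -22737448102880 /51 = -445832315742.75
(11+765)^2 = 602176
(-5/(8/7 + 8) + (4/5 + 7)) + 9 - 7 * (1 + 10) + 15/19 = -364541/6080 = -59.96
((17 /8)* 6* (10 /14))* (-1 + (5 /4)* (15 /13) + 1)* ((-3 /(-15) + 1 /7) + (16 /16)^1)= 179775 /10192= 17.64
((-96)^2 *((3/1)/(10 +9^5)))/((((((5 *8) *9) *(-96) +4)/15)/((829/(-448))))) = 1342980/3571474907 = 0.00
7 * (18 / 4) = 63 / 2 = 31.50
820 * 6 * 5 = 24600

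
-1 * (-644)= 644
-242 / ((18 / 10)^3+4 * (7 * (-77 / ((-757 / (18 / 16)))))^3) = -1679666216096000 / 54747906035391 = -30.68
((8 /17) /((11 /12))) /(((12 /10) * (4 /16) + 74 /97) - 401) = -31040 /24181531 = -0.00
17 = 17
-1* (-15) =15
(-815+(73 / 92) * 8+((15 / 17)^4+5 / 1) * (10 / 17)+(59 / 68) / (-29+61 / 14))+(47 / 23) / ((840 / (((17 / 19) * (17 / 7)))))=-2938370580314581 / 3648407752920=-805.38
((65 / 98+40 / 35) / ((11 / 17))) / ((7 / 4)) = 6018 / 3773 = 1.60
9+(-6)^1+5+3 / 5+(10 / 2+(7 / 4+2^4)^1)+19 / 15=1957 / 60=32.62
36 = 36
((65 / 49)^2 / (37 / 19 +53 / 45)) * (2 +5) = 3612375 / 916496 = 3.94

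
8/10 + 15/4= 91/20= 4.55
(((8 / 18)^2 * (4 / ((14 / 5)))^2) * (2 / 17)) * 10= 32000 / 67473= 0.47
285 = 285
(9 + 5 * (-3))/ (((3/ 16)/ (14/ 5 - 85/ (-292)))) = -36104/ 365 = -98.92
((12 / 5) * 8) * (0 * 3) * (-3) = 0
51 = 51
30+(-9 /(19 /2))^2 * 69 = 91.93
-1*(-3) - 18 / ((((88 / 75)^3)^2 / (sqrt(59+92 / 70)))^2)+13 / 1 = -108286217695078850866638139 / 754849045375883512119296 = -143.45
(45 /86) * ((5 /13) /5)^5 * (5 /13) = 225 /415105574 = 0.00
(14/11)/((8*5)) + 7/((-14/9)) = -983/220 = -4.47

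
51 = 51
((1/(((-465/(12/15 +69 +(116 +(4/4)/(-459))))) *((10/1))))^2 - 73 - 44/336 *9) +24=-40001271877415273/797203736437500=-50.18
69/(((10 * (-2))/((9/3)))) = -207/20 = -10.35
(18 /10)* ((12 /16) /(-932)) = -27 /18640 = -0.00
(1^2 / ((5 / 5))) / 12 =1 / 12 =0.08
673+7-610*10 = -5420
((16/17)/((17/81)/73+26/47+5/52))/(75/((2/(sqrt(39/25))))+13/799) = -43469726976/4061633282753417+20037872223360 * sqrt(39)/4061633282753417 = 0.03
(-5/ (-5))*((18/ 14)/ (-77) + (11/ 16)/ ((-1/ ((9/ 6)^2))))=-53937/ 34496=-1.56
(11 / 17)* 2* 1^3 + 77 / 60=2629 / 1020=2.58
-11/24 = -0.46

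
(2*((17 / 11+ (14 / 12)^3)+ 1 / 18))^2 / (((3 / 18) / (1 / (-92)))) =-57410929 / 21640608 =-2.65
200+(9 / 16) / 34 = 108809 / 544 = 200.02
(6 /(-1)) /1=-6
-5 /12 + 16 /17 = 107 /204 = 0.52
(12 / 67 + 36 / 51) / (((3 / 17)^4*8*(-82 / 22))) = -756602 / 24723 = -30.60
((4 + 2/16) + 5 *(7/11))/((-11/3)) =-1929/968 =-1.99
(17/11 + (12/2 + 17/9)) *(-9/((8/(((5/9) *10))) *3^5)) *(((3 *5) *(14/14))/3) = -58375/48114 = -1.21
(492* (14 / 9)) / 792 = 287 / 297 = 0.97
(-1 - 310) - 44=-355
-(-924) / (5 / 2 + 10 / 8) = 1232 / 5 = 246.40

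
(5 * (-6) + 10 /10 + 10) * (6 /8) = -57 /4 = -14.25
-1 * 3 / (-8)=3 / 8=0.38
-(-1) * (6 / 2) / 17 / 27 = 1 / 153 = 0.01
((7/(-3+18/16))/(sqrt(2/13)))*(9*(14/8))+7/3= 7/3- 147*sqrt(26)/5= -147.58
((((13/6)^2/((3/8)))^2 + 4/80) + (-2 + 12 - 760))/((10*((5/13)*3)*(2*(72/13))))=-1461747079/314928000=-4.64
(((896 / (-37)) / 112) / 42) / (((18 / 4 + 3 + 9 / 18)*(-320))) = 1 / 497280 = 0.00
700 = 700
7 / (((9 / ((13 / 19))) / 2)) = 182 / 171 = 1.06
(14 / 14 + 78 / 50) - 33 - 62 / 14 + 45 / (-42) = -1797 / 50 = -35.94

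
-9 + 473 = 464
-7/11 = -0.64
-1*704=-704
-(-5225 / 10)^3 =142645765.62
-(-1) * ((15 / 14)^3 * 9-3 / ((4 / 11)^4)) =-14093589 / 87808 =-160.50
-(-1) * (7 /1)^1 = 7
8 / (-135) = -8 / 135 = -0.06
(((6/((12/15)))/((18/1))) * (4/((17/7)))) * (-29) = -1015/51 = -19.90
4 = 4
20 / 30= 2 / 3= 0.67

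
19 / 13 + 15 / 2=233 / 26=8.96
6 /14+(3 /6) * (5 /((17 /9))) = 1.75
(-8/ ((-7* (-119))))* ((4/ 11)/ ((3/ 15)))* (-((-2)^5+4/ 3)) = -14720/ 27489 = -0.54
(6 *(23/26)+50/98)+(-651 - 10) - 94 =-477229/637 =-749.18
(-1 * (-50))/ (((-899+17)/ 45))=-125/ 49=-2.55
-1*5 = -5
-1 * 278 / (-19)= 278 / 19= 14.63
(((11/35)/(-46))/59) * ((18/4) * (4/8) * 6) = -0.00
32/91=0.35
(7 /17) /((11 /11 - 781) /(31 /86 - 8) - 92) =219 /5372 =0.04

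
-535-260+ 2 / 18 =-7154 / 9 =-794.89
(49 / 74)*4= 2.65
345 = 345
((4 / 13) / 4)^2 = 1 / 169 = 0.01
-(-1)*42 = 42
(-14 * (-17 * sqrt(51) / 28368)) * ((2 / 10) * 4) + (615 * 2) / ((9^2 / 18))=119 * sqrt(51) / 17730 + 820 / 3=273.38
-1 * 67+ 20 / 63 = -4201 / 63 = -66.68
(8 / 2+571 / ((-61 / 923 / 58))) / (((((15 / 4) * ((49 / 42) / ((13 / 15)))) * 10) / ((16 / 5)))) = -726637184 / 22875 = -31765.56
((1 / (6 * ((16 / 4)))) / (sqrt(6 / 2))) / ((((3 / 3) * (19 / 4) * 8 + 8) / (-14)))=-7 * sqrt(3) / 1656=-0.01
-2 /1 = -2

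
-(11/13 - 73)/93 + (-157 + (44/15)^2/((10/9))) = -22439063/151125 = -148.48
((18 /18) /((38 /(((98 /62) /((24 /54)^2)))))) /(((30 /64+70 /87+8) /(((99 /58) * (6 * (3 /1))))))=964467 /1382383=0.70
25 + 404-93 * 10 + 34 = -467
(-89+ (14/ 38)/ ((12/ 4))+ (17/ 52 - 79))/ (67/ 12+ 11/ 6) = -496619/ 21983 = -22.59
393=393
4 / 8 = 1 / 2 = 0.50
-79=-79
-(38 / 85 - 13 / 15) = 107 / 255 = 0.42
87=87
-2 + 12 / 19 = -26 / 19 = -1.37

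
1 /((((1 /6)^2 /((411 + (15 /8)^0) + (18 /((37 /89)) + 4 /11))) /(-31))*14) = -103483332 /2849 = -36322.69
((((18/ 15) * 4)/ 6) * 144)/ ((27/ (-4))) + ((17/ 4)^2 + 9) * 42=134347/ 120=1119.56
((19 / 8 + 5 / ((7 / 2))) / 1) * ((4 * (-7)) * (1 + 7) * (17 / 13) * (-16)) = 231744 / 13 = 17826.46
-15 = -15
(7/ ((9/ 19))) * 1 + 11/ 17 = 2360/ 153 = 15.42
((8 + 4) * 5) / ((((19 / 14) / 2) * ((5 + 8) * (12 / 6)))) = 840 / 247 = 3.40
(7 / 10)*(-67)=-469 / 10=-46.90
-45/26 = -1.73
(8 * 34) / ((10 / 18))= 2448 / 5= 489.60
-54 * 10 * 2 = -1080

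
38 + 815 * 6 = 4928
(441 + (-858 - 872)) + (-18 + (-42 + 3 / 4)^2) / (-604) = -12483833 / 9664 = -1291.79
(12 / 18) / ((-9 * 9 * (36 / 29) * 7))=-29 / 30618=-0.00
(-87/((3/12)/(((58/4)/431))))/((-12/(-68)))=-28594/431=-66.34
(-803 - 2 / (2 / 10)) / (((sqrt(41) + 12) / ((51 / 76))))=-124389 / 1957 + 41463 * sqrt(41) / 7828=-29.65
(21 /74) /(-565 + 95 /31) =-651 /1289080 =-0.00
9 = 9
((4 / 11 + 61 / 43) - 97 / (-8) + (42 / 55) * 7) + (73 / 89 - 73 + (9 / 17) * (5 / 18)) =-1510878767 / 28625960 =-52.78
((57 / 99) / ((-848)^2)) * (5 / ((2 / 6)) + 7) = 19 / 1078656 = 0.00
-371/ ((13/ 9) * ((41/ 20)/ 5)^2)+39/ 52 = -133494441/ 87412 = -1527.19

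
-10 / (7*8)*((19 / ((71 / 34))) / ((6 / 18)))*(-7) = 4845 / 142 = 34.12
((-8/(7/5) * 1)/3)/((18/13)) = -260/189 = -1.38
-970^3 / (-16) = 114084125 / 2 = 57042062.50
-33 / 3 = -11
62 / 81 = 0.77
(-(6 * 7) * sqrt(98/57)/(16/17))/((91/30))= -1785 * sqrt(114)/988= -19.29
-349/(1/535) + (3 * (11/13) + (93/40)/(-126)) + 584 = -4065046003/21840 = -186128.48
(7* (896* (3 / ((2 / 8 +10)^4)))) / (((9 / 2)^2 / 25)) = 160563200 / 76295547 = 2.10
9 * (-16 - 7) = -207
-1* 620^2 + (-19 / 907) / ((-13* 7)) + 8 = -31726562485 / 82537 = -384392.00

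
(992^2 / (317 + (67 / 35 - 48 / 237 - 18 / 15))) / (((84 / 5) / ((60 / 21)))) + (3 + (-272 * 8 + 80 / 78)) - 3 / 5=-397556828 / 241605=-1645.48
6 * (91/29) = 546/29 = 18.83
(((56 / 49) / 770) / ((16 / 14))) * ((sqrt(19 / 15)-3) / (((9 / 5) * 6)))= -1 / 2772+ sqrt(285) / 124740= -0.00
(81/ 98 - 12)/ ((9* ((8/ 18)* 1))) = -1095/ 392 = -2.79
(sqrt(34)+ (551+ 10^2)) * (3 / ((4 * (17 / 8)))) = 6 * sqrt(34) / 17+ 3906 / 17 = 231.82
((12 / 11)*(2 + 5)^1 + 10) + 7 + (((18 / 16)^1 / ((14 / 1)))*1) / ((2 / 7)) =8771 / 352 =24.92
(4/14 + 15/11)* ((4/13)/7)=508/7007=0.07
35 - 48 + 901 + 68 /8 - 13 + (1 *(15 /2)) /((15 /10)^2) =5321 /6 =886.83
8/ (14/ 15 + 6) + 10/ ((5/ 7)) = 197/ 13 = 15.15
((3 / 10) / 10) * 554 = 831 / 50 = 16.62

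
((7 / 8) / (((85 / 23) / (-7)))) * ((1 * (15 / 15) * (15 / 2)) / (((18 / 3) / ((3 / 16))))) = -0.39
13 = 13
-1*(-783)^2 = -613089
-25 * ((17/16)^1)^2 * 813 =-5873925/256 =-22945.02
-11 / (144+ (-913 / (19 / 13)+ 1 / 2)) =418 / 18247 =0.02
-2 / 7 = -0.29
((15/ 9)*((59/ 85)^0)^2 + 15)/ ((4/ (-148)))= -1850/ 3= -616.67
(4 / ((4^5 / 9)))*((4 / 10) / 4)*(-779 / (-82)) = 171 / 5120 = 0.03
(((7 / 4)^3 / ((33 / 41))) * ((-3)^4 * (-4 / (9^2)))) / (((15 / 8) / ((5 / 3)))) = -23.68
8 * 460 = 3680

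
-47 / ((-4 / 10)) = 235 / 2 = 117.50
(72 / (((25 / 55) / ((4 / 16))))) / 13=198 / 65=3.05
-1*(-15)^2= -225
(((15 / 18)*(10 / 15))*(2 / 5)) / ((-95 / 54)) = -12 / 95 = -0.13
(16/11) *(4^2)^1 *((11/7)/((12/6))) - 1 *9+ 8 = 121/7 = 17.29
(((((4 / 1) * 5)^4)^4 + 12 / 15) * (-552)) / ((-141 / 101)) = 60896051200000000000074336 / 235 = 259132132765957446808827.00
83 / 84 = 0.99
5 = 5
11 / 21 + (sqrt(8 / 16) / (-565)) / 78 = 11 / 21 -sqrt(2) / 88140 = 0.52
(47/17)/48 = 47/816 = 0.06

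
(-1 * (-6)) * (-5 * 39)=-1170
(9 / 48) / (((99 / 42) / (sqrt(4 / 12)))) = 7 * sqrt(3) / 264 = 0.05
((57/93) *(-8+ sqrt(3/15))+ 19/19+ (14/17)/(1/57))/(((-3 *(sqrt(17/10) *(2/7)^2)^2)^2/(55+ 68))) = 22453899895 *sqrt(5)/1720128+ 134020237768025/29242176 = 4612303.18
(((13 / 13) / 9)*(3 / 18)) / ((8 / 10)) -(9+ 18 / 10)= -11639 / 1080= -10.78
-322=-322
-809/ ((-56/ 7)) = 809/ 8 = 101.12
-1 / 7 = -0.14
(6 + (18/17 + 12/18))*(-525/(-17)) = 68950/289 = 238.58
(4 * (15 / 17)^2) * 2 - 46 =-11494 / 289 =-39.77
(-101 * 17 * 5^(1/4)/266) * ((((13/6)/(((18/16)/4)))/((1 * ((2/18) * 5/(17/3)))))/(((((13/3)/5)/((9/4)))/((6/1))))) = -1050804 * 5^(1/4)/133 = -11814.42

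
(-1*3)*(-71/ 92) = 213/ 92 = 2.32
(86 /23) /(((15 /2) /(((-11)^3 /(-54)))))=114466 /9315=12.29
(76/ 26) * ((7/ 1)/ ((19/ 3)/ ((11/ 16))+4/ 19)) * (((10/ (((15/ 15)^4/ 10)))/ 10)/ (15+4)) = 3135/ 2743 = 1.14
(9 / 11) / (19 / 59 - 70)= -531 / 45221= -0.01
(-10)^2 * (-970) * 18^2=-31428000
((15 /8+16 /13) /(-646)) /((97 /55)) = -55 /20176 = -0.00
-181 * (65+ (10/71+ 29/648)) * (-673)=365324373967/46008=7940453.27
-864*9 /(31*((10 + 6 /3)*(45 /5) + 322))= -3888 /6665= -0.58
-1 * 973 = -973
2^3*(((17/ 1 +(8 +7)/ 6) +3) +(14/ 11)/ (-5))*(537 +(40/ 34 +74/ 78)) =699724544/ 7293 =95944.68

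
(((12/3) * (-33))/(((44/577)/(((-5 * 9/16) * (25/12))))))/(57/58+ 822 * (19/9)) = 56473875/9667808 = 5.84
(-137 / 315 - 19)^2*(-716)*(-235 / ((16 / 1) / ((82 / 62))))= 3231925973693 / 615195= 5253498.44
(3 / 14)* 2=3 / 7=0.43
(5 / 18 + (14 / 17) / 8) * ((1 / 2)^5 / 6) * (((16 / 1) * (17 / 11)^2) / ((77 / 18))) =3961 / 223608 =0.02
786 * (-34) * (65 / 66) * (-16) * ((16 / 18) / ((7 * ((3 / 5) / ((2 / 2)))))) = 185286400 / 2079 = 89122.85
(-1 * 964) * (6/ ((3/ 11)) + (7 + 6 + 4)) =-37596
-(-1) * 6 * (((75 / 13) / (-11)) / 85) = -0.04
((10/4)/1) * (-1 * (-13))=65/2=32.50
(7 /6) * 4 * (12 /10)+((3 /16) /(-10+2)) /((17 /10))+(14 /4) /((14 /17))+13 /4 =13.09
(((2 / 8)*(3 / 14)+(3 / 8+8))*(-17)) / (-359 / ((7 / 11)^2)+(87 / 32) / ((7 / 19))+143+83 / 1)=224672 / 1024109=0.22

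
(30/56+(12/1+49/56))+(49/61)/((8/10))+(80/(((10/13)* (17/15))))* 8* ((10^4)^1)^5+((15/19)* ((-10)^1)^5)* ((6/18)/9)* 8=729001727999999999767855143587/9930312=73411764705882352917799.07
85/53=1.60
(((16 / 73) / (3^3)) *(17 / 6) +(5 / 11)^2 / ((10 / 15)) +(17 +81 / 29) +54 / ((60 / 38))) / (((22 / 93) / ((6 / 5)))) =349430522819 / 1267977150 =275.58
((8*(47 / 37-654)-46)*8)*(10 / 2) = -7796400 / 37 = -210713.51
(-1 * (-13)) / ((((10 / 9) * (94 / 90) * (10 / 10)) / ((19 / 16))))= 20007 / 1504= 13.30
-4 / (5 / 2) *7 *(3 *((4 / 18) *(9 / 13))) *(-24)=8064 / 65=124.06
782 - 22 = 760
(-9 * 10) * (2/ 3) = -60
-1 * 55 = -55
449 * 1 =449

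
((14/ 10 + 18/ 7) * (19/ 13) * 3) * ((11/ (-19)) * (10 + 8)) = -82566/ 455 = -181.46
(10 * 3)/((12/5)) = 25/2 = 12.50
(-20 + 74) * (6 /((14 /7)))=162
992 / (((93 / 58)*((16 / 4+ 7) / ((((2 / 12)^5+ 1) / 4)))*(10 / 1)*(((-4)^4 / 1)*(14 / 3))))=2929 / 2488320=0.00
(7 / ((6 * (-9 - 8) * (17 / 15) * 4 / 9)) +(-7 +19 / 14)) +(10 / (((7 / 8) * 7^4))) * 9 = -222898489 / 38857784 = -5.74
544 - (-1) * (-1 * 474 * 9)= -3722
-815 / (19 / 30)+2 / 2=-24431 / 19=-1285.84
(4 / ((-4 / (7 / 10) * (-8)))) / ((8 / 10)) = 7 / 64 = 0.11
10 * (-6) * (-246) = 14760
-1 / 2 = -0.50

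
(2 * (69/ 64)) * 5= 10.78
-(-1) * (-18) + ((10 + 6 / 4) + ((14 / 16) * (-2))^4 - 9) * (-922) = -10970.35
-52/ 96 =-0.54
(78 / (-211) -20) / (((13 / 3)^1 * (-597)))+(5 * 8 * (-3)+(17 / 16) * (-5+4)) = -1057256241 / 8733712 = -121.05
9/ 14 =0.64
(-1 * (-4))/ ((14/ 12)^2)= 144/ 49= 2.94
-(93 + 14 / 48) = -2239 / 24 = -93.29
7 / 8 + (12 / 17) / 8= 131 / 136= 0.96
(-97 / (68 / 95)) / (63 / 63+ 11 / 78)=-359385 / 3026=-118.77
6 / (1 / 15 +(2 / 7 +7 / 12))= 840 / 131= 6.41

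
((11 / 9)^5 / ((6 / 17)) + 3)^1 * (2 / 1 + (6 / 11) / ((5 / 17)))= 402879394 / 9743085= 41.35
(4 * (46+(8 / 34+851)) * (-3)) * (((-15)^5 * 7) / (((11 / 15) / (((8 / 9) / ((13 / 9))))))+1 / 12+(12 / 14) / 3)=116754078840493 / 2431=48027181752.57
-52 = -52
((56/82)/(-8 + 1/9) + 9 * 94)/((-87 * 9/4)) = -364808/84419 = -4.32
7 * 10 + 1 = 71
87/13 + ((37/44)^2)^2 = 350448445/48725248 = 7.19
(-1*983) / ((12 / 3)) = -983 / 4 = -245.75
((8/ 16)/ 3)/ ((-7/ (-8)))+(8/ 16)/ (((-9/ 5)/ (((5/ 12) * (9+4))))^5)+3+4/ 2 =-24313645686067/ 205705930752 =-118.20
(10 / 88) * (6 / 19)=15 / 418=0.04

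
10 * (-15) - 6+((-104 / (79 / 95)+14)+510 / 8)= -64247 / 316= -203.31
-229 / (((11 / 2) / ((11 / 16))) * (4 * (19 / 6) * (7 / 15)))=-10305 / 2128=-4.84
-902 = -902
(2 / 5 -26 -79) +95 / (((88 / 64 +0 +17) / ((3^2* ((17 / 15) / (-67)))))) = -1729929 / 16415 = -105.39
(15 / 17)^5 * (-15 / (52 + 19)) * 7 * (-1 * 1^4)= 79734375 / 100809847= 0.79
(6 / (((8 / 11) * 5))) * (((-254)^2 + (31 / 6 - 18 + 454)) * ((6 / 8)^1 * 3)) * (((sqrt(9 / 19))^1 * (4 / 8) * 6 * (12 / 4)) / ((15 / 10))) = 347261013 * sqrt(19) / 1520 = 995839.25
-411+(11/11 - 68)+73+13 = -392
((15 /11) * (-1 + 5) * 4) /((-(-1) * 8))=30 /11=2.73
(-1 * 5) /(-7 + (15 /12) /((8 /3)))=0.77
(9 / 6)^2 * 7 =63 / 4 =15.75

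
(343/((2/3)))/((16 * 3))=10.72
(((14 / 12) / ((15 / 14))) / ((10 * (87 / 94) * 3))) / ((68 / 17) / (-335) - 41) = -154301 / 161364555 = -0.00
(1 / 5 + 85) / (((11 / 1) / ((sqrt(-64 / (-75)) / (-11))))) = -1136*sqrt(3) / 3025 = -0.65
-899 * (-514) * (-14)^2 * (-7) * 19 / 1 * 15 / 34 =-90342433860 / 17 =-5314260815.29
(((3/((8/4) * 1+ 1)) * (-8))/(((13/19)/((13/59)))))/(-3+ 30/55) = 1672/1593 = 1.05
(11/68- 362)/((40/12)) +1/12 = -44255/408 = -108.47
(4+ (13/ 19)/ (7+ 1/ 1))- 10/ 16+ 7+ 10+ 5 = 1935/ 76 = 25.46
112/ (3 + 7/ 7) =28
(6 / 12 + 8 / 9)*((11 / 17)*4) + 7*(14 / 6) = 3049 / 153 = 19.93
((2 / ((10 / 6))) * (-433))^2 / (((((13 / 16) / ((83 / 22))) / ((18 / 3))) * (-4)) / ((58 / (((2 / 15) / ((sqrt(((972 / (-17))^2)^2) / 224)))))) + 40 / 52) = 224482654046797848 / 639570439715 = 350989.73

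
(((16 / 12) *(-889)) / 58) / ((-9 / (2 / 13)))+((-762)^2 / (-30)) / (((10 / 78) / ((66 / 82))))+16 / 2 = -121502.03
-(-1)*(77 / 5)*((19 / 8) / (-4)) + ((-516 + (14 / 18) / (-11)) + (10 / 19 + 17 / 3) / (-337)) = -53270962831 / 101423520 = -525.23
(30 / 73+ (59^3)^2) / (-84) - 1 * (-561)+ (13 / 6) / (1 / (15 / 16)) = -24633404026523 / 49056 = -502148646.99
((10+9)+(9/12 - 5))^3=205379/64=3209.05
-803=-803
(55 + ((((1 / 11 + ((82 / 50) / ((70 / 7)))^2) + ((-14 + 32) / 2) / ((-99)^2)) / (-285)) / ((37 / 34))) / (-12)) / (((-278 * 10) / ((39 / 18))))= -3079016563939589 / 71829323775000000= -0.04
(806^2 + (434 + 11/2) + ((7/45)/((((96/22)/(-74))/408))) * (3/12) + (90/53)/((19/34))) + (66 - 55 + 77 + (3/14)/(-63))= 5772220293961/8881740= 649897.46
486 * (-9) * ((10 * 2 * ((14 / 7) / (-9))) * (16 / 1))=311040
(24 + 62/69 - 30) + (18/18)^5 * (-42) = -3250/69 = -47.10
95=95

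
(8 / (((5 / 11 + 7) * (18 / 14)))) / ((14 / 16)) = 352 / 369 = 0.95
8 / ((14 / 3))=12 / 7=1.71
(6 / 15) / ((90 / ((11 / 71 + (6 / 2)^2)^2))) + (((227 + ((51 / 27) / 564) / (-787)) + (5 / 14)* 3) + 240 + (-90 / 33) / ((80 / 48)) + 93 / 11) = 736948191832649 / 1550614241484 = 475.26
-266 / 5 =-53.20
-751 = -751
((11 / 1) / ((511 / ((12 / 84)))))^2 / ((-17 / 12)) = -0.00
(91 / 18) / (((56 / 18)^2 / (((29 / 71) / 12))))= 0.02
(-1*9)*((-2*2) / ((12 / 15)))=45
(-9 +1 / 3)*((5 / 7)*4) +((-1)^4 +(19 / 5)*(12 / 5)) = -7687 / 525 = -14.64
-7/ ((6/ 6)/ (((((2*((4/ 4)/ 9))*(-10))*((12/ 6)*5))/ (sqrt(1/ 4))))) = 2800/ 9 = 311.11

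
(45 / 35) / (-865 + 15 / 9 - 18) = -27 / 18508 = -0.00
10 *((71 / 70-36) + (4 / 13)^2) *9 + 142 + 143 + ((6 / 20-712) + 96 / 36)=-126494413 / 35490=-3564.23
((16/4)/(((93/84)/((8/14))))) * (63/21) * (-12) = -2304/31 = -74.32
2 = 2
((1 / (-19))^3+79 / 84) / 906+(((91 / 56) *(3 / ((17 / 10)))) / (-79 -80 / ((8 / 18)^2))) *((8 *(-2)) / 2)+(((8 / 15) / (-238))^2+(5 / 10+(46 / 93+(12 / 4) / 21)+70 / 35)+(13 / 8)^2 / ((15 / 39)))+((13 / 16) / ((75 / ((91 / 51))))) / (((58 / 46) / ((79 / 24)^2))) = 10.22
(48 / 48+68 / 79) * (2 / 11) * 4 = 1176 / 869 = 1.35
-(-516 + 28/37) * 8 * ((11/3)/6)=2518.97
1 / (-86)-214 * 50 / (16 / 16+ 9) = -1070.01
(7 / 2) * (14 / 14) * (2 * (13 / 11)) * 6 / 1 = 546 / 11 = 49.64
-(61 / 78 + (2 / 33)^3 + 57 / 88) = -5344555 / 3737448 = -1.43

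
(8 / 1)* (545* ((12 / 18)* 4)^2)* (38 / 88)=1325440 / 99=13388.28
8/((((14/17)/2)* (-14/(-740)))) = 50320/49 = 1026.94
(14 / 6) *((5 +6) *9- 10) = 623 / 3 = 207.67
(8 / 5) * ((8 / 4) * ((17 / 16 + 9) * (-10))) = -322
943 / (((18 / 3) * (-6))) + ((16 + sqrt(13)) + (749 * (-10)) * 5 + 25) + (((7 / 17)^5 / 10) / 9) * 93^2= -9567181390609 / 255574260 + sqrt(13)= -37430.45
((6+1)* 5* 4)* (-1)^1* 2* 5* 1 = -1400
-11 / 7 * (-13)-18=17 / 7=2.43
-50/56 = -25/28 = -0.89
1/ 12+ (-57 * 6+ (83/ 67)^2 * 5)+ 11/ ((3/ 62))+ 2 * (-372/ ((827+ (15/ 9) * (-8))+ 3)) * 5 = -1471080263/ 13197660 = -111.47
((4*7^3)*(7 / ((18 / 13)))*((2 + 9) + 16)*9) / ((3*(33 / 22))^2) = 249704 / 3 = 83234.67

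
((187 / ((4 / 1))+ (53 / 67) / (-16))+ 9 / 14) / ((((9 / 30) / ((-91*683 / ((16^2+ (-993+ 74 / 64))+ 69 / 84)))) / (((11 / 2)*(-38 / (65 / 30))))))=-2839928725480 / 2206243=-1287223.90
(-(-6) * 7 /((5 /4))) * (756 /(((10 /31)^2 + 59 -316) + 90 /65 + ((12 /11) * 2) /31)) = -17453820384 /175517305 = -99.44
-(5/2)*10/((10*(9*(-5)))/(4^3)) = 32/9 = 3.56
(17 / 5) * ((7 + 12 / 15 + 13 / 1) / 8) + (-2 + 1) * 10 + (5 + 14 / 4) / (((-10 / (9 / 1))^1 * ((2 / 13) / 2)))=-100.61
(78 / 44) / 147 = 13 / 1078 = 0.01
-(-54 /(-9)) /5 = -6 /5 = -1.20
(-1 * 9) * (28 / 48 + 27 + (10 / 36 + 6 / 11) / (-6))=-16303 / 66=-247.02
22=22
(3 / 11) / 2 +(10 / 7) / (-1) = -199 / 154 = -1.29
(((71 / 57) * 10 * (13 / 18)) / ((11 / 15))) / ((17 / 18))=46150 / 3553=12.99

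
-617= -617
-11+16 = 5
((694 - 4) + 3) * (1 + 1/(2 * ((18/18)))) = 2079/2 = 1039.50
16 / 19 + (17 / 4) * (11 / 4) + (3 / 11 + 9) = 72907 / 3344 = 21.80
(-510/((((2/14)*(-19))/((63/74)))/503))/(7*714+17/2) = 6654690/414067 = 16.07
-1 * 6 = -6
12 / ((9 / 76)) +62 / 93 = 102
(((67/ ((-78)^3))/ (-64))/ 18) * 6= 67/ 91113984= 0.00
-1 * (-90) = 90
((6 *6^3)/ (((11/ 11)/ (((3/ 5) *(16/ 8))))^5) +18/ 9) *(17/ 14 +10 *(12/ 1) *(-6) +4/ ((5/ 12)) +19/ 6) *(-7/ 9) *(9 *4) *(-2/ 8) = -15947585.81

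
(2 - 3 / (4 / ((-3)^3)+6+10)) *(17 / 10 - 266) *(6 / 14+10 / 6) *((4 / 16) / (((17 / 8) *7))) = -1502105 / 89131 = -16.85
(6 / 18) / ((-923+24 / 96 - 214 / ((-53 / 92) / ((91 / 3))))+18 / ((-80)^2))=169600 / 5263651831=0.00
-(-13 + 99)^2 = -7396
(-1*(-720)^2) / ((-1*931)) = 518400 / 931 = 556.82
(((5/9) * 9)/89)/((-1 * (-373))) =5/33197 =0.00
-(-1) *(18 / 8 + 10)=49 / 4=12.25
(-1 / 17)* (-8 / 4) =2 / 17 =0.12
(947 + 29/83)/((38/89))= 3499035/1577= 2218.79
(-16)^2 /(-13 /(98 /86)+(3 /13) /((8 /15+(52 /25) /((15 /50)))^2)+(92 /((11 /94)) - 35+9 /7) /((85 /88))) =709689344 /2128017875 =0.33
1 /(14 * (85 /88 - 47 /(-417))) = 18348 /277067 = 0.07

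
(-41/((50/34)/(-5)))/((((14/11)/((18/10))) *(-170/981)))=-3981879/3500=-1137.68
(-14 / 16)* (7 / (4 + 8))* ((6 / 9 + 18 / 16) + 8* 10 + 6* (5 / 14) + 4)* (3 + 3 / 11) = -9401 / 64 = -146.89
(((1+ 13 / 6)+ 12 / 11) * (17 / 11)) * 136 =324836 / 363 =894.87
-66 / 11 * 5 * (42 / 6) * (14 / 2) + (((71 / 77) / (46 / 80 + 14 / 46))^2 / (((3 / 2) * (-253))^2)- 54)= -6440081124980564 / 4225775037561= -1524.00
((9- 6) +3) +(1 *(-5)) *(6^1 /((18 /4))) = -2 /3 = -0.67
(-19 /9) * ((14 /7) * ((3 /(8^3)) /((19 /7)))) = -0.01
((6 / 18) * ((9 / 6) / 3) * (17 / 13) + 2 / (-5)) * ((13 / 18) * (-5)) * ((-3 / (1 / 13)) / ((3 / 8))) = -1846 / 27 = -68.37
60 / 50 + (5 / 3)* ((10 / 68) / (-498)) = 304651 / 253980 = 1.20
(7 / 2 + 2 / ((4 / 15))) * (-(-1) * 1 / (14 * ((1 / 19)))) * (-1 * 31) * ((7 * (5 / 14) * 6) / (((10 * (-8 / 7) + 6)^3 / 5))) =1253175 / 5776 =216.96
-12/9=-4/3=-1.33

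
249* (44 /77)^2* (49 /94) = 1992 /47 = 42.38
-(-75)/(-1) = -75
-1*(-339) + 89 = 428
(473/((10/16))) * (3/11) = 1032/5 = 206.40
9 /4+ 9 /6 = 15 /4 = 3.75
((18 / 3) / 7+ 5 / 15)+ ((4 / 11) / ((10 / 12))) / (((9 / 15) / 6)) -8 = -565 / 231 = -2.45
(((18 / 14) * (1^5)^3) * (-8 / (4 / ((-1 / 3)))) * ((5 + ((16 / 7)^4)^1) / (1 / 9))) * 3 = 12561642 / 16807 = 747.41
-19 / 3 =-6.33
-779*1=-779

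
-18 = -18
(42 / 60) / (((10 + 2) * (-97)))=-7 / 11640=-0.00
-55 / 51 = -1.08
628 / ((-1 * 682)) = -314 / 341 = -0.92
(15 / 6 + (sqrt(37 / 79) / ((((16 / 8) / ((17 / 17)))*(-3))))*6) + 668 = 1341 / 2 - sqrt(2923) / 79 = 669.82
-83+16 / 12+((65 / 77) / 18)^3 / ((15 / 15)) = -217437262615 / 2662500456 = -81.67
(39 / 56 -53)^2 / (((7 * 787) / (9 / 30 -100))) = -8553303877 / 172762240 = -49.51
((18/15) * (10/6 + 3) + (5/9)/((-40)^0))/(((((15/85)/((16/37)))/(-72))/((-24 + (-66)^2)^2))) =-20380863150.36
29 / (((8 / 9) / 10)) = 1305 / 4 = 326.25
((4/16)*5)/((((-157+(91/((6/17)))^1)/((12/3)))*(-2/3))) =-9/121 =-0.07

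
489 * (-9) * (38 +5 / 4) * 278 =-96043023 / 2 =-48021511.50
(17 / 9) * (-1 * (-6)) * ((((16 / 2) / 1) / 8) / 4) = 17 / 6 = 2.83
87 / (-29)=-3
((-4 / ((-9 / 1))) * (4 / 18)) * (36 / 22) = 16 / 99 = 0.16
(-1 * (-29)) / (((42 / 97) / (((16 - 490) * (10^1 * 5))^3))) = -6241134181500000 / 7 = -891590597357142.86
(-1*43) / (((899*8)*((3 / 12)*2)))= -43 / 3596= -0.01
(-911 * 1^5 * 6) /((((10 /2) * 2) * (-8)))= 2733 /40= 68.32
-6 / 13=-0.46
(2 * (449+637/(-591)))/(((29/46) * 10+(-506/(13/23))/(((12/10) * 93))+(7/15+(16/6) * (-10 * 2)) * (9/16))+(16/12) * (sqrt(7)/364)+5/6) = -1684827535032033712320/57590485013482974899-201541704126796800 * sqrt(7)/57590485013482974899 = -29.26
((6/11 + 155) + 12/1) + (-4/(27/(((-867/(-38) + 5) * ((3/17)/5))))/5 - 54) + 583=556812596/799425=696.52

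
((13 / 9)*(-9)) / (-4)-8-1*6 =-43 / 4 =-10.75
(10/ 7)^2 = 100/ 49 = 2.04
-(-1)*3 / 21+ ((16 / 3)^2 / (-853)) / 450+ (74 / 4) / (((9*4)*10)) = 37564579 / 193460400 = 0.19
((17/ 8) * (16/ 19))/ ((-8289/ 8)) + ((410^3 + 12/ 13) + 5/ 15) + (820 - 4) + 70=141109500293155/ 2047383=68921887.25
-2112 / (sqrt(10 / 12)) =-2112 * sqrt(30) / 5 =-2313.58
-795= -795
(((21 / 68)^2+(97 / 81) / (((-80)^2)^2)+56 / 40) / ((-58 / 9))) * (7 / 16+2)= -18639549292429 / 32955432960000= -0.57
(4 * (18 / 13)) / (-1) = -72 / 13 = -5.54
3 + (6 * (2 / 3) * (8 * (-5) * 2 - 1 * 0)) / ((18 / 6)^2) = -293 / 9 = -32.56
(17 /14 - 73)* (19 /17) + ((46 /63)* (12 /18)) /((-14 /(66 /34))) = -1203997 /14994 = -80.30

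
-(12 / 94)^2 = -36 / 2209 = -0.02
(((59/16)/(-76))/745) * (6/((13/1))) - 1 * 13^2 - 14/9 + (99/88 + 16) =-8131256413/52996320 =-153.43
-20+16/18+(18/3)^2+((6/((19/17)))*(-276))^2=7132870808/3249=2195404.99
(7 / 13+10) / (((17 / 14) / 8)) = 69.43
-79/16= -4.94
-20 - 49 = -69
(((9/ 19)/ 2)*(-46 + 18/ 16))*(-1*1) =3231/ 304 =10.63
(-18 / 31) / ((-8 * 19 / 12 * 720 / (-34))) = -51 / 23560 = -0.00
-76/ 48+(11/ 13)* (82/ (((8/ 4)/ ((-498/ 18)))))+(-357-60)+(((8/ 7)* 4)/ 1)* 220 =-135659/ 364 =-372.69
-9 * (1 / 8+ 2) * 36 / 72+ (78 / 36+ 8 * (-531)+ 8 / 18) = -612713 / 144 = -4254.95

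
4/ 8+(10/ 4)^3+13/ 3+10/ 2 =611/ 24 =25.46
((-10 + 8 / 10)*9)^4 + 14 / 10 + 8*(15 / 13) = 381895740983 / 8125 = 47002552.74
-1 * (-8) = 8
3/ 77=0.04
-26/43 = -0.60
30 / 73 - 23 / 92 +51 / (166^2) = 163753 / 1005794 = 0.16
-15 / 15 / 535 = -1 / 535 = -0.00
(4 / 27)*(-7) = -28 / 27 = -1.04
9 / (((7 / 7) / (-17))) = -153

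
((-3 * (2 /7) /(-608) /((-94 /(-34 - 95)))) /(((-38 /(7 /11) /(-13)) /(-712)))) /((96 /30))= -2238795 /23889536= -0.09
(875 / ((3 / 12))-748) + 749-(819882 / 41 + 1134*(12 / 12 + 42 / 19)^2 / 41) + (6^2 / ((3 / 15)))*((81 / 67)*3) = -15993978165 / 991667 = -16128.38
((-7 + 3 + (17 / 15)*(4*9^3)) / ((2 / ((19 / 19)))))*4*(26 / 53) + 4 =3242.52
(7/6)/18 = 7/108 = 0.06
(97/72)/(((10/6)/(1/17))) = 97/2040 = 0.05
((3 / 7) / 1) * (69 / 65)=207 / 455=0.45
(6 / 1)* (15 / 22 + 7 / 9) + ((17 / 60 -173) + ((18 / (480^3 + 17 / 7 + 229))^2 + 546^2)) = 1515581760809176913846 / 5086663464982275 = 297952.04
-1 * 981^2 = -962361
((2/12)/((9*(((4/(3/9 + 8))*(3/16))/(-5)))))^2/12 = 15625/177147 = 0.09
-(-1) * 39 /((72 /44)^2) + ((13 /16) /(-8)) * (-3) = 51389 /3456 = 14.87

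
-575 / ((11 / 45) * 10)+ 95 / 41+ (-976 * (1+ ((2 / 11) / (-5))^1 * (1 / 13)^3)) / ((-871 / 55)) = -295640351679 / 1726055474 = -171.28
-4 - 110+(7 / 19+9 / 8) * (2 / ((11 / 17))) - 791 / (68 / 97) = -4397627 / 3553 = -1237.72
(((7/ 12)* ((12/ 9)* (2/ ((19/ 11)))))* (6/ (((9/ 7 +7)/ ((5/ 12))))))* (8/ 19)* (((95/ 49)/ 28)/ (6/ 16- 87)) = -200/ 2186919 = -0.00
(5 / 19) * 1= 5 / 19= 0.26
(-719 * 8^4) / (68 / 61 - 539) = 179646464 / 32811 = 5475.19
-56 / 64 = -7 / 8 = -0.88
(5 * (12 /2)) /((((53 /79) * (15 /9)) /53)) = 1422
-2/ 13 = -0.15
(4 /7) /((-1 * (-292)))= 1 /511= 0.00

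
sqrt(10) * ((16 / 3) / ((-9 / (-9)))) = 16 * sqrt(10) / 3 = 16.87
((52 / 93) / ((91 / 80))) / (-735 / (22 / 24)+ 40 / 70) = -0.00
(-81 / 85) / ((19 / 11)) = -891 / 1615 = -0.55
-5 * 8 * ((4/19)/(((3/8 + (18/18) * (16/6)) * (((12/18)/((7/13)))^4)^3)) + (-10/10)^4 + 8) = -186241535226386206335/517031105038098352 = -360.21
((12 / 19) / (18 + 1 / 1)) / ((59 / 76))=48 / 1121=0.04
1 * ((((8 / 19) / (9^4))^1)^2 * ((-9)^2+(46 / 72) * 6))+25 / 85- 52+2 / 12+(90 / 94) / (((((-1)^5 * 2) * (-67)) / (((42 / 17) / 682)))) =-43861358356108413595 / 851029261838050779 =-51.54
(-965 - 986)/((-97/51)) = 99501/97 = 1025.78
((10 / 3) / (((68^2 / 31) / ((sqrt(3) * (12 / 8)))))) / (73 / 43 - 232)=-6665 * sqrt(3) / 45791472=-0.00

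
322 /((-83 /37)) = -11914 /83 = -143.54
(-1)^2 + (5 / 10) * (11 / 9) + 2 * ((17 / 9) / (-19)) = 161 / 114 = 1.41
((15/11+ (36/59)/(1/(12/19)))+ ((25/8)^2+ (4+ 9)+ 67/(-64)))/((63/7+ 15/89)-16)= -824156821/239911936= -3.44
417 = 417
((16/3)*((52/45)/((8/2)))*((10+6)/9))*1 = 3328/1215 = 2.74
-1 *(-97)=97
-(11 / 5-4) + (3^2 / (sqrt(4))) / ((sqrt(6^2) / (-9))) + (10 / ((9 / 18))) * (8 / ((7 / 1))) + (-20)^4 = 22402507 / 140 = 160017.91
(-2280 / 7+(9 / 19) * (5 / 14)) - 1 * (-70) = -67975 / 266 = -255.55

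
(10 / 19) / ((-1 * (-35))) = 2 / 133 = 0.02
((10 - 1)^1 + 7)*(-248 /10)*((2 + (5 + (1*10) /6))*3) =-51584 /5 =-10316.80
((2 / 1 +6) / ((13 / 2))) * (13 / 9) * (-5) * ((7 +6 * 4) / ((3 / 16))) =-1469.63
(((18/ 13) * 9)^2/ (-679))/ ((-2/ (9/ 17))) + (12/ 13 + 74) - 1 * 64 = 21426476/ 1950767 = 10.98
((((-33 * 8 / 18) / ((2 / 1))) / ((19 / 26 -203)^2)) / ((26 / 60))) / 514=-0.00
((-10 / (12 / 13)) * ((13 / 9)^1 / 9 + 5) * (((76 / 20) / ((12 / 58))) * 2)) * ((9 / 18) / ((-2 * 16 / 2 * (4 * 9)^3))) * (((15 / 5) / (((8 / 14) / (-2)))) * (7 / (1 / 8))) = -0.81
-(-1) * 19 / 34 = 19 / 34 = 0.56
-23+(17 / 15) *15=-6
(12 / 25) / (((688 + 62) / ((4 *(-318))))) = -2544 / 3125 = -0.81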